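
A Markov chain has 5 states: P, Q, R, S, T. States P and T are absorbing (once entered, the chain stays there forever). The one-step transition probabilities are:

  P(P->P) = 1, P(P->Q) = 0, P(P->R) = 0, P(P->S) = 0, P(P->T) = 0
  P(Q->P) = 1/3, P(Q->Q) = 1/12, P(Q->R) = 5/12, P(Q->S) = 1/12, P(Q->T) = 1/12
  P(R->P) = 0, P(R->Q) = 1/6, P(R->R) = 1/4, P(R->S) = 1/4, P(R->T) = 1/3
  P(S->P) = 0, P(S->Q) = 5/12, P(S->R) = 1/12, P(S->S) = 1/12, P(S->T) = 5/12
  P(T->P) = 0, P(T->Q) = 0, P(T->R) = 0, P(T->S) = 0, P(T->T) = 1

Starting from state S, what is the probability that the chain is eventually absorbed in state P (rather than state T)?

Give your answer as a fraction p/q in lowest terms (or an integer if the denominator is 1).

Answer: 47/206

Derivation:
Let a_i = P(absorbed in P | start in state i).
Boundary conditions: a_P = 1, a_T = 0.
For each transient state i, a_i = sum_j P(i->j) * a_j:
  a_Q = 1/3*a_P + 1/12*a_Q + 5/12*a_R + 1/12*a_S + 1/12*a_T
  a_R = 0*a_P + 1/6*a_Q + 1/4*a_R + 1/4*a_S + 1/3*a_T
  a_S = 0*a_P + 5/12*a_Q + 1/12*a_R + 1/12*a_S + 5/12*a_T

Substituting a_P = 1 and a_T = 0, rearrange to (I - Q) a = r where r[i] = P(i -> P):
  [11/12, -5/12, -1/12] . (a_Q, a_R, a_S) = 1/3
  [-1/6, 3/4, -1/4] . (a_Q, a_R, a_S) = 0
  [-5/12, -1/12, 11/12] . (a_Q, a_R, a_S) = 0

Solving yields:
  a_Q = 48/103
  a_R = 37/206
  a_S = 47/206

Starting state is S, so the absorption probability is a_S = 47/206.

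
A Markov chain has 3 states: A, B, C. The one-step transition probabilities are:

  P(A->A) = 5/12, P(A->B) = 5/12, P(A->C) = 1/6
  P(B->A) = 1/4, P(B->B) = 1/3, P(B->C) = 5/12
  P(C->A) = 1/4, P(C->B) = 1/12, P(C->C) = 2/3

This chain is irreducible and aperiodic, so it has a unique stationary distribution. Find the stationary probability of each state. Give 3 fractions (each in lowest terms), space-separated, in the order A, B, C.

Answer: 3/10 11/45 41/90

Derivation:
The stationary distribution satisfies pi = pi * P, i.e.:
  pi_A = 5/12*pi_A + 1/4*pi_B + 1/4*pi_C
  pi_B = 5/12*pi_A + 1/3*pi_B + 1/12*pi_C
  pi_C = 1/6*pi_A + 5/12*pi_B + 2/3*pi_C
with normalization: pi_A + pi_B + pi_C = 1.

Using the first 2 balance equations plus normalization, the linear system A*pi = b is:
  [-7/12, 1/4, 1/4] . pi = 0
  [5/12, -2/3, 1/12] . pi = 0
  [1, 1, 1] . pi = 1

Solving yields:
  pi_A = 3/10
  pi_B = 11/45
  pi_C = 41/90

Verification (pi * P):
  3/10*5/12 + 11/45*1/4 + 41/90*1/4 = 3/10 = pi_A  (ok)
  3/10*5/12 + 11/45*1/3 + 41/90*1/12 = 11/45 = pi_B  (ok)
  3/10*1/6 + 11/45*5/12 + 41/90*2/3 = 41/90 = pi_C  (ok)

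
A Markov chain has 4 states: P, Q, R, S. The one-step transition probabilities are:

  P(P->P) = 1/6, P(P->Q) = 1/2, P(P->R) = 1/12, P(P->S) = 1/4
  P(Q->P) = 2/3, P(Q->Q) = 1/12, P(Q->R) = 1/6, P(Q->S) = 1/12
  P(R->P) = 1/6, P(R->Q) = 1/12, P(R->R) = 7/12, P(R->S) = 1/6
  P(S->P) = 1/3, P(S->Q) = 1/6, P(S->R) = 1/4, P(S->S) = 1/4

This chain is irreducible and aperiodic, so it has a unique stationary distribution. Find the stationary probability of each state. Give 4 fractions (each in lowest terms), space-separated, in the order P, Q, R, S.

Answer: 195/623 143/623 167/623 118/623

Derivation:
The stationary distribution satisfies pi = pi * P, i.e.:
  pi_P = 1/6*pi_P + 2/3*pi_Q + 1/6*pi_R + 1/3*pi_S
  pi_Q = 1/2*pi_P + 1/12*pi_Q + 1/12*pi_R + 1/6*pi_S
  pi_R = 1/12*pi_P + 1/6*pi_Q + 7/12*pi_R + 1/4*pi_S
  pi_S = 1/4*pi_P + 1/12*pi_Q + 1/6*pi_R + 1/4*pi_S
with normalization: pi_P + pi_Q + pi_R + pi_S = 1.

Using the first 3 balance equations plus normalization, the linear system A*pi = b is:
  [-5/6, 2/3, 1/6, 1/3] . pi = 0
  [1/2, -11/12, 1/12, 1/6] . pi = 0
  [1/12, 1/6, -5/12, 1/4] . pi = 0
  [1, 1, 1, 1] . pi = 1

Solving yields:
  pi_P = 195/623
  pi_Q = 143/623
  pi_R = 167/623
  pi_S = 118/623

Verification (pi * P):
  195/623*1/6 + 143/623*2/3 + 167/623*1/6 + 118/623*1/3 = 195/623 = pi_P  (ok)
  195/623*1/2 + 143/623*1/12 + 167/623*1/12 + 118/623*1/6 = 143/623 = pi_Q  (ok)
  195/623*1/12 + 143/623*1/6 + 167/623*7/12 + 118/623*1/4 = 167/623 = pi_R  (ok)
  195/623*1/4 + 143/623*1/12 + 167/623*1/6 + 118/623*1/4 = 118/623 = pi_S  (ok)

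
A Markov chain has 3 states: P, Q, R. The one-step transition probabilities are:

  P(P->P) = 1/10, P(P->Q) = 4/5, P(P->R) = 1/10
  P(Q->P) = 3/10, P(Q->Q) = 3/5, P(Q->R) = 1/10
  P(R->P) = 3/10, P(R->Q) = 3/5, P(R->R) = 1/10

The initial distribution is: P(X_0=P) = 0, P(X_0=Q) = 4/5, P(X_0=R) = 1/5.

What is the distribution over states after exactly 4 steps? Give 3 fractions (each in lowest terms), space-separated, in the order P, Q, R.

Answer: 156/625 813/1250 1/10

Derivation:
Propagating the distribution step by step (d_{t+1} = d_t * P):
d_0 = (P=0, Q=4/5, R=1/5)
  d_1[P] = 0*1/10 + 4/5*3/10 + 1/5*3/10 = 3/10
  d_1[Q] = 0*4/5 + 4/5*3/5 + 1/5*3/5 = 3/5
  d_1[R] = 0*1/10 + 4/5*1/10 + 1/5*1/10 = 1/10
d_1 = (P=3/10, Q=3/5, R=1/10)
  d_2[P] = 3/10*1/10 + 3/5*3/10 + 1/10*3/10 = 6/25
  d_2[Q] = 3/10*4/5 + 3/5*3/5 + 1/10*3/5 = 33/50
  d_2[R] = 3/10*1/10 + 3/5*1/10 + 1/10*1/10 = 1/10
d_2 = (P=6/25, Q=33/50, R=1/10)
  d_3[P] = 6/25*1/10 + 33/50*3/10 + 1/10*3/10 = 63/250
  d_3[Q] = 6/25*4/5 + 33/50*3/5 + 1/10*3/5 = 81/125
  d_3[R] = 6/25*1/10 + 33/50*1/10 + 1/10*1/10 = 1/10
d_3 = (P=63/250, Q=81/125, R=1/10)
  d_4[P] = 63/250*1/10 + 81/125*3/10 + 1/10*3/10 = 156/625
  d_4[Q] = 63/250*4/5 + 81/125*3/5 + 1/10*3/5 = 813/1250
  d_4[R] = 63/250*1/10 + 81/125*1/10 + 1/10*1/10 = 1/10
d_4 = (P=156/625, Q=813/1250, R=1/10)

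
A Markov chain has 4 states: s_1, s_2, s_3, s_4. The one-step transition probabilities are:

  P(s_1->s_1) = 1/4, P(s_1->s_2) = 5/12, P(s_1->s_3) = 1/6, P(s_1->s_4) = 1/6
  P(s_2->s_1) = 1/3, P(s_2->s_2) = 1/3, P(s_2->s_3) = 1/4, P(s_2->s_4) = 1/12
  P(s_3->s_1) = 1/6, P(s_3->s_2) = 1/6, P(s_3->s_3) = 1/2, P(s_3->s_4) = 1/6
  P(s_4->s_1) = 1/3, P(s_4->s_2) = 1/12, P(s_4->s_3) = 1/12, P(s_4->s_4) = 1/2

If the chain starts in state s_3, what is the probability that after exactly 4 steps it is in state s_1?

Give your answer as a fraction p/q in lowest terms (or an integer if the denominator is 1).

Computing P^4 by repeated multiplication:
P^1 =
  s_1: [1/4, 5/12, 1/6, 1/6]
  s_2: [1/3, 1/3, 1/4, 1/12]
  s_3: [1/6, 1/6, 1/2, 1/6]
  s_4: [1/3, 1/12, 1/12, 1/2]
P^2 =
  s_1: [41/144, 41/144, 35/144, 3/16]
  s_2: [19/72, 43/144, 13/48, 1/6]
  s_3: [17/72, 2/9, 1/3, 5/24]
  s_4: [7/24, 2/9, 23/144, 47/144]
P^3 =
  s_1: [155/576, 233/864, 221/864, 355/1728]
  s_2: [115/432, 29/108, 463/1728, 341/1728]
  s_3: [223/864, 53/216, 241/864, 47/216]
  s_4: [61/216, 431/1728, 365/1728, 37/144]
P^4 =
  s_1: [5563/20736, 1357/5184, 5335/20736, 245/1152]
  s_2: [307/1152, 5423/20736, 5431/20736, 121/576]
  s_3: [917/3456, 2633/10368, 679/2592, 7/32]
  s_4: [949/3456, 2669/10368, 4903/20736, 4801/20736]

(P^4)[s_3 -> s_1] = 917/3456

Answer: 917/3456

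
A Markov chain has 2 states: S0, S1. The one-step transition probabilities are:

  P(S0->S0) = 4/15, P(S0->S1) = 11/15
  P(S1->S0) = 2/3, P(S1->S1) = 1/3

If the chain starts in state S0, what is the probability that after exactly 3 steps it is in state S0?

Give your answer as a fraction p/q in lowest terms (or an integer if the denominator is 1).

Computing P^3 by repeated multiplication:
P^1 =
  S0: [4/15, 11/15]
  S1: [2/3, 1/3]
P^2 =
  S0: [14/25, 11/25]
  S1: [2/5, 3/5]
P^3 =
  S0: [166/375, 209/375]
  S1: [38/75, 37/75]

(P^3)[S0 -> S0] = 166/375

Answer: 166/375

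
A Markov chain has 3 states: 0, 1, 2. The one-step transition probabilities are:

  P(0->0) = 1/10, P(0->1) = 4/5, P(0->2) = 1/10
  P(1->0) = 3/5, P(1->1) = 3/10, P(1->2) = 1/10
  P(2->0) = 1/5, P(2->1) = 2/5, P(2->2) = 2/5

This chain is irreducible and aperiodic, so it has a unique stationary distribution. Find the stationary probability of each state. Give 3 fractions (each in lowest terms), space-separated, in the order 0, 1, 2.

Answer: 38/105 52/105 1/7

Derivation:
The stationary distribution satisfies pi = pi * P, i.e.:
  pi_0 = 1/10*pi_0 + 3/5*pi_1 + 1/5*pi_2
  pi_1 = 4/5*pi_0 + 3/10*pi_1 + 2/5*pi_2
  pi_2 = 1/10*pi_0 + 1/10*pi_1 + 2/5*pi_2
with normalization: pi_0 + pi_1 + pi_2 = 1.

Using the first 2 balance equations plus normalization, the linear system A*pi = b is:
  [-9/10, 3/5, 1/5] . pi = 0
  [4/5, -7/10, 2/5] . pi = 0
  [1, 1, 1] . pi = 1

Solving yields:
  pi_0 = 38/105
  pi_1 = 52/105
  pi_2 = 1/7

Verification (pi * P):
  38/105*1/10 + 52/105*3/5 + 1/7*1/5 = 38/105 = pi_0  (ok)
  38/105*4/5 + 52/105*3/10 + 1/7*2/5 = 52/105 = pi_1  (ok)
  38/105*1/10 + 52/105*1/10 + 1/7*2/5 = 1/7 = pi_2  (ok)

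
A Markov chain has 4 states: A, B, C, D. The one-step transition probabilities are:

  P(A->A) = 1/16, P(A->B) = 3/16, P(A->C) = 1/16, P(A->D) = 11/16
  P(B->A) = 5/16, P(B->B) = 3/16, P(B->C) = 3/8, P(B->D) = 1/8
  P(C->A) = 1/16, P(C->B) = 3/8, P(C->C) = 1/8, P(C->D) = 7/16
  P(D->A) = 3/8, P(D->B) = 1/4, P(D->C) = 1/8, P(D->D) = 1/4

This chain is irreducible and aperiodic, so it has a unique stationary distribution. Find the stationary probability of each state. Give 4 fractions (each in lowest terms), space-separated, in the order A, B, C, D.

The stationary distribution satisfies pi = pi * P, i.e.:
  pi_A = 1/16*pi_A + 5/16*pi_B + 1/16*pi_C + 3/8*pi_D
  pi_B = 3/16*pi_A + 3/16*pi_B + 3/8*pi_C + 1/4*pi_D
  pi_C = 1/16*pi_A + 3/8*pi_B + 1/8*pi_C + 1/8*pi_D
  pi_D = 11/16*pi_A + 1/8*pi_B + 7/16*pi_C + 1/4*pi_D
with normalization: pi_A + pi_B + pi_C + pi_D = 1.

Using the first 3 balance equations plus normalization, the linear system A*pi = b is:
  [-15/16, 5/16, 1/16, 3/8] . pi = 0
  [3/16, -13/16, 3/8, 1/4] . pi = 0
  [1/16, 3/8, -7/8, 1/8] . pi = 0
  [1, 1, 1, 1] . pi = 1

Solving yields:
  pi_A = 422/1807
  pi_B = 1310/5421
  pi_C = 926/5421
  pi_D = 1919/5421

Verification (pi * P):
  422/1807*1/16 + 1310/5421*5/16 + 926/5421*1/16 + 1919/5421*3/8 = 422/1807 = pi_A  (ok)
  422/1807*3/16 + 1310/5421*3/16 + 926/5421*3/8 + 1919/5421*1/4 = 1310/5421 = pi_B  (ok)
  422/1807*1/16 + 1310/5421*3/8 + 926/5421*1/8 + 1919/5421*1/8 = 926/5421 = pi_C  (ok)
  422/1807*11/16 + 1310/5421*1/8 + 926/5421*7/16 + 1919/5421*1/4 = 1919/5421 = pi_D  (ok)

Answer: 422/1807 1310/5421 926/5421 1919/5421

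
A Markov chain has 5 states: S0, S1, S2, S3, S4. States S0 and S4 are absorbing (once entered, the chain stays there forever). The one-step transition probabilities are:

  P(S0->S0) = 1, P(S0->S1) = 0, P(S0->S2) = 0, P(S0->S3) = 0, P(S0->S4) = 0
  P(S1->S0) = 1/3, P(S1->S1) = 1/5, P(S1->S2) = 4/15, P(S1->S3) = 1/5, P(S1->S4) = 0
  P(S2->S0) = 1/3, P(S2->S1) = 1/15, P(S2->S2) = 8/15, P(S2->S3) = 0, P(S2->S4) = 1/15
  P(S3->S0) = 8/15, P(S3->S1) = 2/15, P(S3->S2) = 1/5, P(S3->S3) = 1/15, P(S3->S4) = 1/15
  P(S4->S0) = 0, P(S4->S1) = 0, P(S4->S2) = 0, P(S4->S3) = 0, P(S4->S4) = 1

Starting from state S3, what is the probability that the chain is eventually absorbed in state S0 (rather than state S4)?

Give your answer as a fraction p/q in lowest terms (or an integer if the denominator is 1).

Answer: 945/1069

Derivation:
Let a_i = P(absorbed in S0 | start in state i).
Boundary conditions: a_S0 = 1, a_S4 = 0.
For each transient state i, a_i = sum_j P(i->j) * a_j:
  a_S1 = 1/3*a_S0 + 1/5*a_S1 + 4/15*a_S2 + 1/5*a_S3 + 0*a_S4
  a_S2 = 1/3*a_S0 + 1/15*a_S1 + 8/15*a_S2 + 0*a_S3 + 1/15*a_S4
  a_S3 = 8/15*a_S0 + 2/15*a_S1 + 1/5*a_S2 + 1/15*a_S3 + 1/15*a_S4

Substituting a_S0 = 1 and a_S4 = 0, rearrange to (I - Q) a = r where r[i] = P(i -> S0):
  [4/5, -4/15, -1/5] . (a_S1, a_S2, a_S3) = 1/3
  [-1/15, 7/15, 0] . (a_S1, a_S2, a_S3) = 1/3
  [-2/15, -1/5, 14/15] . (a_S1, a_S2, a_S3) = 8/15

Solving yields:
  a_S1 = 983/1069
  a_S2 = 904/1069
  a_S3 = 945/1069

Starting state is S3, so the absorption probability is a_S3 = 945/1069.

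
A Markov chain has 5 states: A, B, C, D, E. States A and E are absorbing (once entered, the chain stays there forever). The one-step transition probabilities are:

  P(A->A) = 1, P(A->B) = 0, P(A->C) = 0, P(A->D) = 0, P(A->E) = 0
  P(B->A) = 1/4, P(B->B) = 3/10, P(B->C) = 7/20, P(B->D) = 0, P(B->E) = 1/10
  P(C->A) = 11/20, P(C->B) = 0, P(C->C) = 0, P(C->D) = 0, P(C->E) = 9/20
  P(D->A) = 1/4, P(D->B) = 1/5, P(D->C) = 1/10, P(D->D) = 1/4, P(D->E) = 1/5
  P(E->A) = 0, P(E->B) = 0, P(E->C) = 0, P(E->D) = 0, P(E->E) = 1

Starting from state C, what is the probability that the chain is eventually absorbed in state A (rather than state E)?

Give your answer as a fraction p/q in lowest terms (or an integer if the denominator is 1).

Let a_i = P(absorbed in A | start in state i).
Boundary conditions: a_A = 1, a_E = 0.
For each transient state i, a_i = sum_j P(i->j) * a_j:
  a_B = 1/4*a_A + 3/10*a_B + 7/20*a_C + 0*a_D + 1/10*a_E
  a_C = 11/20*a_A + 0*a_B + 0*a_C + 0*a_D + 9/20*a_E
  a_D = 1/4*a_A + 1/5*a_B + 1/10*a_C + 1/4*a_D + 1/5*a_E

Substituting a_A = 1 and a_E = 0, rearrange to (I - Q) a = r where r[i] = P(i -> A):
  [7/10, -7/20, 0] . (a_B, a_C, a_D) = 1/4
  [0, 1, 0] . (a_B, a_C, a_D) = 11/20
  [-1/5, -1/10, 3/4] . (a_B, a_C, a_D) = 1/4

Solving yields:
  a_B = 177/280
  a_C = 11/20
  a_D = 302/525

Starting state is C, so the absorption probability is a_C = 11/20.

Answer: 11/20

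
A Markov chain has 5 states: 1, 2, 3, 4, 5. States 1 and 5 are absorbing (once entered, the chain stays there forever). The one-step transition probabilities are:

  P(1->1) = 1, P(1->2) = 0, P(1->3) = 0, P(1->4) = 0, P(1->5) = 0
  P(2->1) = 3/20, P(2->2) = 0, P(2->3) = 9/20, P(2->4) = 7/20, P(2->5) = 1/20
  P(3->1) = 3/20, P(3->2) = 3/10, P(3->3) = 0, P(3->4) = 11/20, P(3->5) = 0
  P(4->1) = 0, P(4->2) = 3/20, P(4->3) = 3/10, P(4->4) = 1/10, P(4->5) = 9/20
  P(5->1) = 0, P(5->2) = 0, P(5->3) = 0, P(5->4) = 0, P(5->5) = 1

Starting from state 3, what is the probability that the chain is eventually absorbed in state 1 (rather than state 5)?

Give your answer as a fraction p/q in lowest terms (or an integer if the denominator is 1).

Let a_i = P(absorbed in 1 | start in state i).
Boundary conditions: a_1 = 1, a_5 = 0.
For each transient state i, a_i = sum_j P(i->j) * a_j:
  a_2 = 3/20*a_1 + 0*a_2 + 9/20*a_3 + 7/20*a_4 + 1/20*a_5
  a_3 = 3/20*a_1 + 3/10*a_2 + 0*a_3 + 11/20*a_4 + 0*a_5
  a_4 = 0*a_1 + 3/20*a_2 + 3/10*a_3 + 1/10*a_4 + 9/20*a_5

Substituting a_1 = 1 and a_5 = 0, rearrange to (I - Q) a = r where r[i] = P(i -> 1):
  [1, -9/20, -7/20] . (a_2, a_3, a_4) = 3/20
  [-3/10, 1, -11/20] . (a_2, a_3, a_4) = 3/20
  [-3/20, -3/10, 9/10] . (a_2, a_3, a_4) = 0

Solving yields:
  a_2 = 498/1313
  a_3 = 480/1313
  a_4 = 243/1313

Starting state is 3, so the absorption probability is a_3 = 480/1313.

Answer: 480/1313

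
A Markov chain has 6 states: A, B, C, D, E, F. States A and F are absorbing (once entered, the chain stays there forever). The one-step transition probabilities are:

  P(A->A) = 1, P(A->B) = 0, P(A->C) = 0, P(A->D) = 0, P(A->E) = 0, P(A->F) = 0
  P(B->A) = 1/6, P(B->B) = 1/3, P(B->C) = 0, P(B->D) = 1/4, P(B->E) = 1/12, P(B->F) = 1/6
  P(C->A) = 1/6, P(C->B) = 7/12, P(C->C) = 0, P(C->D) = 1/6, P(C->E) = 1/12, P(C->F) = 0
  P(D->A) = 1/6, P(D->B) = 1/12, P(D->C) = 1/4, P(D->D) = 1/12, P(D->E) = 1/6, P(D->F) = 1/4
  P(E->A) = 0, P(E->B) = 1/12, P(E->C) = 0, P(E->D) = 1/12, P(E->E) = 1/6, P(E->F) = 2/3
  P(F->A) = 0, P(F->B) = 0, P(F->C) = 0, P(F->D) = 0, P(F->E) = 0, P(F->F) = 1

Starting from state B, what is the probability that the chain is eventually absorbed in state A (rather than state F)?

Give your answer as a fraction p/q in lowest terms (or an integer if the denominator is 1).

Let a_i = P(absorbed in A | start in state i).
Boundary conditions: a_A = 1, a_F = 0.
For each transient state i, a_i = sum_j P(i->j) * a_j:
  a_B = 1/6*a_A + 1/3*a_B + 0*a_C + 1/4*a_D + 1/12*a_E + 1/6*a_F
  a_C = 1/6*a_A + 7/12*a_B + 0*a_C + 1/6*a_D + 1/12*a_E + 0*a_F
  a_D = 1/6*a_A + 1/12*a_B + 1/4*a_C + 1/12*a_D + 1/6*a_E + 1/4*a_F
  a_E = 0*a_A + 1/12*a_B + 0*a_C + 1/12*a_D + 1/6*a_E + 2/3*a_F

Substituting a_A = 1 and a_F = 0, rearrange to (I - Q) a = r where r[i] = P(i -> A):
  [2/3, 0, -1/4, -1/12] . (a_B, a_C, a_D, a_E) = 1/6
  [-7/12, 1, -1/6, -1/12] . (a_B, a_C, a_D, a_E) = 1/6
  [-1/12, -1/4, 11/12, -1/6] . (a_B, a_C, a_D, a_E) = 1/6
  [-1/12, 0, -1/12, 5/6] . (a_B, a_C, a_D, a_E) = 0

Solving yields:
  a_B = 566/1439
  a_C = 1994/4317
  a_D = 514/1439
  a_E = 108/1439

Starting state is B, so the absorption probability is a_B = 566/1439.

Answer: 566/1439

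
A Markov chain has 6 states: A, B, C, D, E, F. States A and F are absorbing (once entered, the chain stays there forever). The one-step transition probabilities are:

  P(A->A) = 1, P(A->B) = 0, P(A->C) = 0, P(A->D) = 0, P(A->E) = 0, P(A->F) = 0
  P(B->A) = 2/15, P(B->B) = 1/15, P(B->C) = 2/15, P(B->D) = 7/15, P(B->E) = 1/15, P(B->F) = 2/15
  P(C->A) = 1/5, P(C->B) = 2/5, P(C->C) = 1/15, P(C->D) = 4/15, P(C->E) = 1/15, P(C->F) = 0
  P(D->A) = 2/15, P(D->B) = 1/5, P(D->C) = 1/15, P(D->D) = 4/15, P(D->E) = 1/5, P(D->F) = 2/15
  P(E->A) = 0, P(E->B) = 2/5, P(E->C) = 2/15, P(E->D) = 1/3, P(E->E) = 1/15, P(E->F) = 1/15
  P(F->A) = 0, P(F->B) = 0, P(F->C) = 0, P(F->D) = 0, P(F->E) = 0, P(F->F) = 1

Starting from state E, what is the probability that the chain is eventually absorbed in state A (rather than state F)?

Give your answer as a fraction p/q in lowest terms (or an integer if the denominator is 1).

Let a_i = P(absorbed in A | start in state i).
Boundary conditions: a_A = 1, a_F = 0.
For each transient state i, a_i = sum_j P(i->j) * a_j:
  a_B = 2/15*a_A + 1/15*a_B + 2/15*a_C + 7/15*a_D + 1/15*a_E + 2/15*a_F
  a_C = 1/5*a_A + 2/5*a_B + 1/15*a_C + 4/15*a_D + 1/15*a_E + 0*a_F
  a_D = 2/15*a_A + 1/5*a_B + 1/15*a_C + 4/15*a_D + 1/5*a_E + 2/15*a_F
  a_E = 0*a_A + 2/5*a_B + 2/15*a_C + 1/3*a_D + 1/15*a_E + 1/15*a_F

Substituting a_A = 1 and a_F = 0, rearrange to (I - Q) a = r where r[i] = P(i -> A):
  [14/15, -2/15, -7/15, -1/15] . (a_B, a_C, a_D, a_E) = 2/15
  [-2/5, 14/15, -4/15, -1/15] . (a_B, a_C, a_D, a_E) = 1/5
  [-1/5, -1/15, 11/15, -1/5] . (a_B, a_C, a_D, a_E) = 2/15
  [-2/5, -2/15, -1/3, 14/15] . (a_B, a_C, a_D, a_E) = 0

Solving yields:
  a_B = 8129/15420
  a_C = 1925/3084
  a_D = 400/771
  a_E = 643/1285

Starting state is E, so the absorption probability is a_E = 643/1285.

Answer: 643/1285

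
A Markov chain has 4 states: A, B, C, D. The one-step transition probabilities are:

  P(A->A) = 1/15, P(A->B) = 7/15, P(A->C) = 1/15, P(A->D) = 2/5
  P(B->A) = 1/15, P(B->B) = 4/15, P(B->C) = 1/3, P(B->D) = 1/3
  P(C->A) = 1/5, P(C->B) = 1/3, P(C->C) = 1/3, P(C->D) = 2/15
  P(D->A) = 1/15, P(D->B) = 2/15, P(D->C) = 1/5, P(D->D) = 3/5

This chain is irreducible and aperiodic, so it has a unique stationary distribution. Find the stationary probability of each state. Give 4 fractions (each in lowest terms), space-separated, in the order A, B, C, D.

The stationary distribution satisfies pi = pi * P, i.e.:
  pi_A = 1/15*pi_A + 1/15*pi_B + 1/5*pi_C + 1/15*pi_D
  pi_B = 7/15*pi_A + 4/15*pi_B + 1/3*pi_C + 2/15*pi_D
  pi_C = 1/15*pi_A + 1/3*pi_B + 1/3*pi_C + 1/5*pi_D
  pi_D = 2/5*pi_A + 1/3*pi_B + 2/15*pi_C + 3/5*pi_D
with normalization: pi_A + pi_B + pi_C + pi_D = 1.

Using the first 3 balance equations plus normalization, the linear system A*pi = b is:
  [-14/15, 1/15, 1/5, 1/15] . pi = 0
  [7/15, -11/15, 1/3, 2/15] . pi = 0
  [1/15, 1/3, -2/3, 1/5] . pi = 0
  [1, 1, 1, 1] . pi = 1

Solving yields:
  pi_A = 249/2477
  pi_B = 622/2477
  pi_C = 629/2477
  pi_D = 977/2477

Verification (pi * P):
  249/2477*1/15 + 622/2477*1/15 + 629/2477*1/5 + 977/2477*1/15 = 249/2477 = pi_A  (ok)
  249/2477*7/15 + 622/2477*4/15 + 629/2477*1/3 + 977/2477*2/15 = 622/2477 = pi_B  (ok)
  249/2477*1/15 + 622/2477*1/3 + 629/2477*1/3 + 977/2477*1/5 = 629/2477 = pi_C  (ok)
  249/2477*2/5 + 622/2477*1/3 + 629/2477*2/15 + 977/2477*3/5 = 977/2477 = pi_D  (ok)

Answer: 249/2477 622/2477 629/2477 977/2477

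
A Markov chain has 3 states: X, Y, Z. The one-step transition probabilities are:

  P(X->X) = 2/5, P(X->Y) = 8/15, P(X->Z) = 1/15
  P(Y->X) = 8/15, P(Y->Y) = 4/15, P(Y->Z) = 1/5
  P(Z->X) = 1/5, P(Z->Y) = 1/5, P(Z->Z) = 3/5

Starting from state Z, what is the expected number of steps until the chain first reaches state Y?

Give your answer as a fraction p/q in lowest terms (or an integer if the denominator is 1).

Let h_i = expected steps to first reach Y from state i.
Boundary: h_Y = 0.
First-step equations for the other states:
  h_X = 1 + 2/5*h_X + 8/15*h_Y + 1/15*h_Z
  h_Z = 1 + 1/5*h_X + 1/5*h_Y + 3/5*h_Z

Substituting h_Y = 0 and rearranging gives the linear system (I - Q) h = 1:
  [3/5, -1/15] . (h_X, h_Z) = 1
  [-1/5, 2/5] . (h_X, h_Z) = 1

Solving yields:
  h_X = 35/17
  h_Z = 60/17

Starting state is Z, so the expected hitting time is h_Z = 60/17.

Answer: 60/17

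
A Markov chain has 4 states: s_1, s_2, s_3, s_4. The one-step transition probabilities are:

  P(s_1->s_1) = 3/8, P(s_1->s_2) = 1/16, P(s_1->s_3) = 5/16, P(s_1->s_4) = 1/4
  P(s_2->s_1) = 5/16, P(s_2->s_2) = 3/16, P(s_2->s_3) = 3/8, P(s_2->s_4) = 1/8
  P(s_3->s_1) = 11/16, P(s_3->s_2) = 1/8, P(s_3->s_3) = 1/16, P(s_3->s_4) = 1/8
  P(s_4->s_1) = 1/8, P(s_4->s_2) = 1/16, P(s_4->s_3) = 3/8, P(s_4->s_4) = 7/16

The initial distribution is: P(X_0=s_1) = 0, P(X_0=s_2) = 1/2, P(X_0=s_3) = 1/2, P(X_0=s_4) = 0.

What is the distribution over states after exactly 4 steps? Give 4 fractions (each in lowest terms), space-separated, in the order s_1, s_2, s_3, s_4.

Answer: 25571/65536 11855/131072 35083/131072 1031/4096

Derivation:
Propagating the distribution step by step (d_{t+1} = d_t * P):
d_0 = (s_1=0, s_2=1/2, s_3=1/2, s_4=0)
  d_1[s_1] = 0*3/8 + 1/2*5/16 + 1/2*11/16 + 0*1/8 = 1/2
  d_1[s_2] = 0*1/16 + 1/2*3/16 + 1/2*1/8 + 0*1/16 = 5/32
  d_1[s_3] = 0*5/16 + 1/2*3/8 + 1/2*1/16 + 0*3/8 = 7/32
  d_1[s_4] = 0*1/4 + 1/2*1/8 + 1/2*1/8 + 0*7/16 = 1/8
d_1 = (s_1=1/2, s_2=5/32, s_3=7/32, s_4=1/8)
  d_2[s_1] = 1/2*3/8 + 5/32*5/16 + 7/32*11/16 + 1/8*1/8 = 103/256
  d_2[s_2] = 1/2*1/16 + 5/32*3/16 + 7/32*1/8 + 1/8*1/16 = 49/512
  d_2[s_3] = 1/2*5/16 + 5/32*3/8 + 7/32*1/16 + 1/8*3/8 = 141/512
  d_2[s_4] = 1/2*1/4 + 5/32*1/8 + 7/32*1/8 + 1/8*7/16 = 29/128
d_2 = (s_1=103/256, s_2=49/512, s_3=141/512, s_4=29/128)
  d_3[s_1] = 103/256*3/8 + 49/512*5/16 + 141/512*11/16 + 29/128*1/8 = 51/128
  d_3[s_2] = 103/256*1/16 + 49/512*3/16 + 141/512*1/8 + 29/128*1/16 = 751/8192
  d_3[s_3] = 103/256*5/16 + 49/512*3/8 + 141/512*1/16 + 29/128*3/8 = 2161/8192
  d_3[s_4] = 103/256*1/4 + 49/512*1/8 + 141/512*1/8 + 29/128*7/16 = 63/256
d_3 = (s_1=51/128, s_2=751/8192, s_3=2161/8192, s_4=63/256)
  d_4[s_1] = 51/128*3/8 + 751/8192*5/16 + 2161/8192*11/16 + 63/256*1/8 = 25571/65536
  d_4[s_2] = 51/128*1/16 + 751/8192*3/16 + 2161/8192*1/8 + 63/256*1/16 = 11855/131072
  d_4[s_3] = 51/128*5/16 + 751/8192*3/8 + 2161/8192*1/16 + 63/256*3/8 = 35083/131072
  d_4[s_4] = 51/128*1/4 + 751/8192*1/8 + 2161/8192*1/8 + 63/256*7/16 = 1031/4096
d_4 = (s_1=25571/65536, s_2=11855/131072, s_3=35083/131072, s_4=1031/4096)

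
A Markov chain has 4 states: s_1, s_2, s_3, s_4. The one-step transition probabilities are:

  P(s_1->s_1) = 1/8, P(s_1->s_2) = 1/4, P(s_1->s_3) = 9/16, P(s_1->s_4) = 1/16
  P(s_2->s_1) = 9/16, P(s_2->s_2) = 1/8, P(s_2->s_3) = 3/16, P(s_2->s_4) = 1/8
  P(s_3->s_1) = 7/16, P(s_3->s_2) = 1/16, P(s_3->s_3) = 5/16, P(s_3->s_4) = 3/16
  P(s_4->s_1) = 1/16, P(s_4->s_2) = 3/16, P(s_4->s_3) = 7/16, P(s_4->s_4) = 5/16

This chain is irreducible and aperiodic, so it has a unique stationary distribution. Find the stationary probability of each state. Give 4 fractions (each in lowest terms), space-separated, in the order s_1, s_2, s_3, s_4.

Answer: 630/2089 310/2089 1627/4178 671/4178

Derivation:
The stationary distribution satisfies pi = pi * P, i.e.:
  pi_s_1 = 1/8*pi_s_1 + 9/16*pi_s_2 + 7/16*pi_s_3 + 1/16*pi_s_4
  pi_s_2 = 1/4*pi_s_1 + 1/8*pi_s_2 + 1/16*pi_s_3 + 3/16*pi_s_4
  pi_s_3 = 9/16*pi_s_1 + 3/16*pi_s_2 + 5/16*pi_s_3 + 7/16*pi_s_4
  pi_s_4 = 1/16*pi_s_1 + 1/8*pi_s_2 + 3/16*pi_s_3 + 5/16*pi_s_4
with normalization: pi_s_1 + pi_s_2 + pi_s_3 + pi_s_4 = 1.

Using the first 3 balance equations plus normalization, the linear system A*pi = b is:
  [-7/8, 9/16, 7/16, 1/16] . pi = 0
  [1/4, -7/8, 1/16, 3/16] . pi = 0
  [9/16, 3/16, -11/16, 7/16] . pi = 0
  [1, 1, 1, 1] . pi = 1

Solving yields:
  pi_s_1 = 630/2089
  pi_s_2 = 310/2089
  pi_s_3 = 1627/4178
  pi_s_4 = 671/4178

Verification (pi * P):
  630/2089*1/8 + 310/2089*9/16 + 1627/4178*7/16 + 671/4178*1/16 = 630/2089 = pi_s_1  (ok)
  630/2089*1/4 + 310/2089*1/8 + 1627/4178*1/16 + 671/4178*3/16 = 310/2089 = pi_s_2  (ok)
  630/2089*9/16 + 310/2089*3/16 + 1627/4178*5/16 + 671/4178*7/16 = 1627/4178 = pi_s_3  (ok)
  630/2089*1/16 + 310/2089*1/8 + 1627/4178*3/16 + 671/4178*5/16 = 671/4178 = pi_s_4  (ok)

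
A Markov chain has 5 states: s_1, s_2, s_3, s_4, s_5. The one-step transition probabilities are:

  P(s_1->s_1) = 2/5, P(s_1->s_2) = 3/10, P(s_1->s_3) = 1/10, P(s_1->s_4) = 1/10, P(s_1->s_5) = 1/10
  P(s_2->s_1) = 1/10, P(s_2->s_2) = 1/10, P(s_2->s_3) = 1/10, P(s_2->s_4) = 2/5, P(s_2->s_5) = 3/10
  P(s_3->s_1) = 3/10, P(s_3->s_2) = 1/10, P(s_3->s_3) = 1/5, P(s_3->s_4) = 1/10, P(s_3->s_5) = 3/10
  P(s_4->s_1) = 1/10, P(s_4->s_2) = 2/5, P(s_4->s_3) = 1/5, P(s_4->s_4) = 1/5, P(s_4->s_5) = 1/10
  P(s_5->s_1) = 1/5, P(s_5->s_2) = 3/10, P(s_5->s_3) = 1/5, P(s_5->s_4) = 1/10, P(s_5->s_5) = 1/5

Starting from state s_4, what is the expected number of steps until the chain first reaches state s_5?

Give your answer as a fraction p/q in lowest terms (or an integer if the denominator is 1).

Let h_i = expected steps to first reach s_5 from state i.
Boundary: h_s_5 = 0.
First-step equations for the other states:
  h_s_1 = 1 + 2/5*h_s_1 + 3/10*h_s_2 + 1/10*h_s_3 + 1/10*h_s_4 + 1/10*h_s_5
  h_s_2 = 1 + 1/10*h_s_1 + 1/10*h_s_2 + 1/10*h_s_3 + 2/5*h_s_4 + 3/10*h_s_5
  h_s_3 = 1 + 3/10*h_s_1 + 1/10*h_s_2 + 1/5*h_s_3 + 1/10*h_s_4 + 3/10*h_s_5
  h_s_4 = 1 + 1/10*h_s_1 + 2/5*h_s_2 + 1/5*h_s_3 + 1/5*h_s_4 + 1/10*h_s_5

Substituting h_s_5 = 0 and rearranging gives the linear system (I - Q) h = 1:
  [3/5, -3/10, -1/10, -1/10] . (h_s_1, h_s_2, h_s_3, h_s_4) = 1
  [-1/10, 9/10, -1/10, -2/5] . (h_s_1, h_s_2, h_s_3, h_s_4) = 1
  [-3/10, -1/10, 4/5, -1/10] . (h_s_1, h_s_2, h_s_3, h_s_4) = 1
  [-1/10, -2/5, -1/5, 4/5] . (h_s_1, h_s_2, h_s_3, h_s_4) = 1

Solving yields:
  h_s_1 = 9510/1667
  h_s_2 = 7830/1667
  h_s_3 = 7770/1667
  h_s_4 = 9130/1667

Starting state is s_4, so the expected hitting time is h_s_4 = 9130/1667.

Answer: 9130/1667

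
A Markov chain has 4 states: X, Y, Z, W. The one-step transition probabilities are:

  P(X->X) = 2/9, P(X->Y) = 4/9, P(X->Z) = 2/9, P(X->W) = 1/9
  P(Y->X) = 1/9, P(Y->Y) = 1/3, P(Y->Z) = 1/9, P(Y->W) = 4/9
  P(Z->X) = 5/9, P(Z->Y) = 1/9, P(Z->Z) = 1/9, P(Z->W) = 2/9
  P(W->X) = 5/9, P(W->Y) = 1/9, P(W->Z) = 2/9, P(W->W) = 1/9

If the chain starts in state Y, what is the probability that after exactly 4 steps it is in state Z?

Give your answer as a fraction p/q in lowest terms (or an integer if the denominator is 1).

Computing P^4 by repeated multiplication:
P^1 =
  X: [2/9, 4/9, 2/9, 1/9]
  Y: [1/9, 1/3, 1/9, 4/9]
  Z: [5/9, 1/9, 1/9, 2/9]
  W: [5/9, 1/9, 2/9, 1/9]
P^2 =
  X: [23/81, 23/81, 4/27, 23/81]
  Y: [10/27, 2/9, 14/81, 19/81]
  Z: [26/81, 26/81, 16/81, 13/81]
  W: [26/81, 26/81, 5/27, 14/81]
P^3 =
  X: [244/729, 196/729, 127/729, 2/9]
  Y: [1/3, 23/81, 130/729, 149/729]
  Z: [223/729, 211/729, 40/243, 175/729]
  W: [223/729, 211/729, 121/729, 58/243]
P^4 =
  X: [2129/6561, 1853/6561, 1135/6561, 1444/6561]
  Y: [232/729, 208/729, 1121/6561, 1480/6561]
  Z: [2132/6561, 1820/6561, 1127/6561, 494/2187]
  W: [2132/6561, 1820/6561, 1126/6561, 1483/6561]

(P^4)[Y -> Z] = 1121/6561

Answer: 1121/6561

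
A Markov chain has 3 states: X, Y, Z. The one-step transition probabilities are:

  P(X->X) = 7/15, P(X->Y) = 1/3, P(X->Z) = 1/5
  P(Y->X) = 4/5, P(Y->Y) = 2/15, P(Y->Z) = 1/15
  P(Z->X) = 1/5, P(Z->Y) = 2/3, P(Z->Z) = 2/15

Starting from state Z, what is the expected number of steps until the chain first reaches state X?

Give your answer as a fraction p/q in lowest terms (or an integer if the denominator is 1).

Let h_i = expected steps to first reach X from state i.
Boundary: h_X = 0.
First-step equations for the other states:
  h_Y = 1 + 4/5*h_X + 2/15*h_Y + 1/15*h_Z
  h_Z = 1 + 1/5*h_X + 2/3*h_Y + 2/15*h_Z

Substituting h_X = 0 and rearranging gives the linear system (I - Q) h = 1:
  [13/15, -1/15] . (h_Y, h_Z) = 1
  [-2/3, 13/15] . (h_Y, h_Z) = 1

Solving yields:
  h_Y = 70/53
  h_Z = 115/53

Starting state is Z, so the expected hitting time is h_Z = 115/53.

Answer: 115/53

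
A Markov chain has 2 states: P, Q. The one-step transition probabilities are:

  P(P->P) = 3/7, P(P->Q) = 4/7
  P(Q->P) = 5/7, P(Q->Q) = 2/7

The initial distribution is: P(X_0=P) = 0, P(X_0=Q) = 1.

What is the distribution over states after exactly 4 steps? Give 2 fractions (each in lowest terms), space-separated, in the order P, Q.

Propagating the distribution step by step (d_{t+1} = d_t * P):
d_0 = (P=0, Q=1)
  d_1[P] = 0*3/7 + 1*5/7 = 5/7
  d_1[Q] = 0*4/7 + 1*2/7 = 2/7
d_1 = (P=5/7, Q=2/7)
  d_2[P] = 5/7*3/7 + 2/7*5/7 = 25/49
  d_2[Q] = 5/7*4/7 + 2/7*2/7 = 24/49
d_2 = (P=25/49, Q=24/49)
  d_3[P] = 25/49*3/7 + 24/49*5/7 = 195/343
  d_3[Q] = 25/49*4/7 + 24/49*2/7 = 148/343
d_3 = (P=195/343, Q=148/343)
  d_4[P] = 195/343*3/7 + 148/343*5/7 = 1325/2401
  d_4[Q] = 195/343*4/7 + 148/343*2/7 = 1076/2401
d_4 = (P=1325/2401, Q=1076/2401)

Answer: 1325/2401 1076/2401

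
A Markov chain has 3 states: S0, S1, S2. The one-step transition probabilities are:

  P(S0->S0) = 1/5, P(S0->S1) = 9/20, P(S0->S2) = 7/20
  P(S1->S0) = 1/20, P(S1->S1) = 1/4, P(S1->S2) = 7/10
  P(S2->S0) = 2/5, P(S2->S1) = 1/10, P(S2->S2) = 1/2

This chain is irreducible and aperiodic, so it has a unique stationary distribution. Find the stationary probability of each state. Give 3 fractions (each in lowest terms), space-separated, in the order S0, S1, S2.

Answer: 122/457 104/457 231/457

Derivation:
The stationary distribution satisfies pi = pi * P, i.e.:
  pi_S0 = 1/5*pi_S0 + 1/20*pi_S1 + 2/5*pi_S2
  pi_S1 = 9/20*pi_S0 + 1/4*pi_S1 + 1/10*pi_S2
  pi_S2 = 7/20*pi_S0 + 7/10*pi_S1 + 1/2*pi_S2
with normalization: pi_S0 + pi_S1 + pi_S2 = 1.

Using the first 2 balance equations plus normalization, the linear system A*pi = b is:
  [-4/5, 1/20, 2/5] . pi = 0
  [9/20, -3/4, 1/10] . pi = 0
  [1, 1, 1] . pi = 1

Solving yields:
  pi_S0 = 122/457
  pi_S1 = 104/457
  pi_S2 = 231/457

Verification (pi * P):
  122/457*1/5 + 104/457*1/20 + 231/457*2/5 = 122/457 = pi_S0  (ok)
  122/457*9/20 + 104/457*1/4 + 231/457*1/10 = 104/457 = pi_S1  (ok)
  122/457*7/20 + 104/457*7/10 + 231/457*1/2 = 231/457 = pi_S2  (ok)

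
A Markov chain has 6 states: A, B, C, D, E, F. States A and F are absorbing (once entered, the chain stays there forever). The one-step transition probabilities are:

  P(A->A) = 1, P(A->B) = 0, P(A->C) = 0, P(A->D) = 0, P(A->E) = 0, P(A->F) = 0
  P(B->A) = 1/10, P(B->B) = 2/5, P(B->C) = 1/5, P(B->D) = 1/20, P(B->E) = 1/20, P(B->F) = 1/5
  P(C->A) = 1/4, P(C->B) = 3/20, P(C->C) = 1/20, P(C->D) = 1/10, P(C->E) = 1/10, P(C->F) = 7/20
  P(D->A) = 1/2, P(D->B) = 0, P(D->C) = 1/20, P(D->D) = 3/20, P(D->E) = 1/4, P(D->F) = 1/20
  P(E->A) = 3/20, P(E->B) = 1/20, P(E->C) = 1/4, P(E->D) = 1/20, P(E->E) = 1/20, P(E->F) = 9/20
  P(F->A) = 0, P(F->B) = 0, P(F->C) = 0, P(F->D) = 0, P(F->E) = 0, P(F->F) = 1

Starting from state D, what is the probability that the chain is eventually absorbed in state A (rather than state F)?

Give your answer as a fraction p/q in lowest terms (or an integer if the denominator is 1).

Answer: 22967/32292

Derivation:
Let a_i = P(absorbed in A | start in state i).
Boundary conditions: a_A = 1, a_F = 0.
For each transient state i, a_i = sum_j P(i->j) * a_j:
  a_B = 1/10*a_A + 2/5*a_B + 1/5*a_C + 1/20*a_D + 1/20*a_E + 1/5*a_F
  a_C = 1/4*a_A + 3/20*a_B + 1/20*a_C + 1/10*a_D + 1/10*a_E + 7/20*a_F
  a_D = 1/2*a_A + 0*a_B + 1/20*a_C + 3/20*a_D + 1/4*a_E + 1/20*a_F
  a_E = 3/20*a_A + 1/20*a_B + 1/4*a_C + 1/20*a_D + 1/20*a_E + 9/20*a_F

Substituting a_A = 1 and a_F = 0, rearrange to (I - Q) a = r where r[i] = P(i -> A):
  [3/5, -1/5, -1/20, -1/20] . (a_B, a_C, a_D, a_E) = 1/10
  [-3/20, 19/20, -1/10, -1/10] . (a_B, a_C, a_D, a_E) = 1/4
  [0, -1/20, 17/20, -1/4] . (a_B, a_C, a_D, a_E) = 1/2
  [-1/20, -1/4, -1/20, 19/20] . (a_B, a_C, a_D, a_E) = 3/20

Solving yields:
  a_B = 6439/16146
  a_C = 7037/16146
  a_D = 22967/32292
  a_E = 3563/10764

Starting state is D, so the absorption probability is a_D = 22967/32292.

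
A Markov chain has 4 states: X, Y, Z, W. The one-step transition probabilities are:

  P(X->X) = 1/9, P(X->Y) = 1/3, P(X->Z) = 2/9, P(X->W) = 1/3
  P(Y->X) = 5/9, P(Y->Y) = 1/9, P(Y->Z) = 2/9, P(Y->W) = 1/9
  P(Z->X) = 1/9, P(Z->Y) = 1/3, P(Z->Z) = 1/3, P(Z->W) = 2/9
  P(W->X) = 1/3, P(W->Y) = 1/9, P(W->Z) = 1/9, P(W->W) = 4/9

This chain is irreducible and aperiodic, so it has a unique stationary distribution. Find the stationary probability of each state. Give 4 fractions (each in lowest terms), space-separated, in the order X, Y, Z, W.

Answer: 181/661 145/661 141/661 194/661

Derivation:
The stationary distribution satisfies pi = pi * P, i.e.:
  pi_X = 1/9*pi_X + 5/9*pi_Y + 1/9*pi_Z + 1/3*pi_W
  pi_Y = 1/3*pi_X + 1/9*pi_Y + 1/3*pi_Z + 1/9*pi_W
  pi_Z = 2/9*pi_X + 2/9*pi_Y + 1/3*pi_Z + 1/9*pi_W
  pi_W = 1/3*pi_X + 1/9*pi_Y + 2/9*pi_Z + 4/9*pi_W
with normalization: pi_X + pi_Y + pi_Z + pi_W = 1.

Using the first 3 balance equations plus normalization, the linear system A*pi = b is:
  [-8/9, 5/9, 1/9, 1/3] . pi = 0
  [1/3, -8/9, 1/3, 1/9] . pi = 0
  [2/9, 2/9, -2/3, 1/9] . pi = 0
  [1, 1, 1, 1] . pi = 1

Solving yields:
  pi_X = 181/661
  pi_Y = 145/661
  pi_Z = 141/661
  pi_W = 194/661

Verification (pi * P):
  181/661*1/9 + 145/661*5/9 + 141/661*1/9 + 194/661*1/3 = 181/661 = pi_X  (ok)
  181/661*1/3 + 145/661*1/9 + 141/661*1/3 + 194/661*1/9 = 145/661 = pi_Y  (ok)
  181/661*2/9 + 145/661*2/9 + 141/661*1/3 + 194/661*1/9 = 141/661 = pi_Z  (ok)
  181/661*1/3 + 145/661*1/9 + 141/661*2/9 + 194/661*4/9 = 194/661 = pi_W  (ok)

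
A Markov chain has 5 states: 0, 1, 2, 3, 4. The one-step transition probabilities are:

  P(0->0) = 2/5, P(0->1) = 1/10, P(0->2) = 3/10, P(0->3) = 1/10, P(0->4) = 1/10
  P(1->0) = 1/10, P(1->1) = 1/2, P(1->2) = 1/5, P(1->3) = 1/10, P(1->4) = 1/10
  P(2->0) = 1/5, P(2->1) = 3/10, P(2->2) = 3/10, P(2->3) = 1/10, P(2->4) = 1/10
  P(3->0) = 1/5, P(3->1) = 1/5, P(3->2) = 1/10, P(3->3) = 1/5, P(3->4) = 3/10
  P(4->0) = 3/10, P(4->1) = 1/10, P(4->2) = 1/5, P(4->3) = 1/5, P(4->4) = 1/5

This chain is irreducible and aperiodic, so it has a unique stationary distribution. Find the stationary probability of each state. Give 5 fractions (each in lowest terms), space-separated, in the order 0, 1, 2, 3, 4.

The stationary distribution satisfies pi = pi * P, i.e.:
  pi_0 = 2/5*pi_0 + 1/10*pi_1 + 1/5*pi_2 + 1/5*pi_3 + 3/10*pi_4
  pi_1 = 1/10*pi_0 + 1/2*pi_1 + 3/10*pi_2 + 1/5*pi_3 + 1/10*pi_4
  pi_2 = 3/10*pi_0 + 1/5*pi_1 + 3/10*pi_2 + 1/10*pi_3 + 1/5*pi_4
  pi_3 = 1/10*pi_0 + 1/10*pi_1 + 1/10*pi_2 + 1/5*pi_3 + 1/5*pi_4
  pi_4 = 1/10*pi_0 + 1/10*pi_1 + 1/10*pi_2 + 3/10*pi_3 + 1/5*pi_4
with normalization: pi_0 + pi_1 + pi_2 + pi_3 + pi_4 = 1.

Using the first 4 balance equations plus normalization, the linear system A*pi = b is:
  [-3/5, 1/10, 1/5, 1/5, 3/10] . pi = 0
  [1/10, -1/2, 3/10, 1/5, 1/10] . pi = 0
  [3/10, 1/5, -7/10, 1/10, 1/5] . pi = 0
  [1/10, 1/10, 1/10, -4/5, 1/5] . pi = 0
  [1, 1, 1, 1, 1] . pi = 1

Solving yields:
  pi_0 = 37/158
  pi_1 = 21/79
  pi_2 = 37/158
  pi_3 = 10/79
  pi_4 = 11/79

Verification (pi * P):
  37/158*2/5 + 21/79*1/10 + 37/158*1/5 + 10/79*1/5 + 11/79*3/10 = 37/158 = pi_0  (ok)
  37/158*1/10 + 21/79*1/2 + 37/158*3/10 + 10/79*1/5 + 11/79*1/10 = 21/79 = pi_1  (ok)
  37/158*3/10 + 21/79*1/5 + 37/158*3/10 + 10/79*1/10 + 11/79*1/5 = 37/158 = pi_2  (ok)
  37/158*1/10 + 21/79*1/10 + 37/158*1/10 + 10/79*1/5 + 11/79*1/5 = 10/79 = pi_3  (ok)
  37/158*1/10 + 21/79*1/10 + 37/158*1/10 + 10/79*3/10 + 11/79*1/5 = 11/79 = pi_4  (ok)

Answer: 37/158 21/79 37/158 10/79 11/79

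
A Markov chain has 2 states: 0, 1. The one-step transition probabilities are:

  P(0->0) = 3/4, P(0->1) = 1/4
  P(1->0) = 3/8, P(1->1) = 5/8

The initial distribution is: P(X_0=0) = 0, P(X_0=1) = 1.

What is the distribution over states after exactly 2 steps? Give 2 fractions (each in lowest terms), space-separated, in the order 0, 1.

Propagating the distribution step by step (d_{t+1} = d_t * P):
d_0 = (0=0, 1=1)
  d_1[0] = 0*3/4 + 1*3/8 = 3/8
  d_1[1] = 0*1/4 + 1*5/8 = 5/8
d_1 = (0=3/8, 1=5/8)
  d_2[0] = 3/8*3/4 + 5/8*3/8 = 33/64
  d_2[1] = 3/8*1/4 + 5/8*5/8 = 31/64
d_2 = (0=33/64, 1=31/64)

Answer: 33/64 31/64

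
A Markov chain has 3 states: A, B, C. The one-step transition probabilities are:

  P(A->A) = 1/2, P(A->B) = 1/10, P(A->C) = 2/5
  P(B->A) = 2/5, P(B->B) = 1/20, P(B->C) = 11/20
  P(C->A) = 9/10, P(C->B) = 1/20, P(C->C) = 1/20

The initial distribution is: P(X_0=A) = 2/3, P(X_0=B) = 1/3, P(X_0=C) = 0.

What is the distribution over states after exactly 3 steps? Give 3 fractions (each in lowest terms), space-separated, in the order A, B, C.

Answer: 223/375 1003/12000 1287/4000

Derivation:
Propagating the distribution step by step (d_{t+1} = d_t * P):
d_0 = (A=2/3, B=1/3, C=0)
  d_1[A] = 2/3*1/2 + 1/3*2/5 + 0*9/10 = 7/15
  d_1[B] = 2/3*1/10 + 1/3*1/20 + 0*1/20 = 1/12
  d_1[C] = 2/3*2/5 + 1/3*11/20 + 0*1/20 = 9/20
d_1 = (A=7/15, B=1/12, C=9/20)
  d_2[A] = 7/15*1/2 + 1/12*2/5 + 9/20*9/10 = 403/600
  d_2[B] = 7/15*1/10 + 1/12*1/20 + 9/20*1/20 = 11/150
  d_2[C] = 7/15*2/5 + 1/12*11/20 + 9/20*1/20 = 51/200
d_2 = (A=403/600, B=11/150, C=51/200)
  d_3[A] = 403/600*1/2 + 11/150*2/5 + 51/200*9/10 = 223/375
  d_3[B] = 403/600*1/10 + 11/150*1/20 + 51/200*1/20 = 1003/12000
  d_3[C] = 403/600*2/5 + 11/150*11/20 + 51/200*1/20 = 1287/4000
d_3 = (A=223/375, B=1003/12000, C=1287/4000)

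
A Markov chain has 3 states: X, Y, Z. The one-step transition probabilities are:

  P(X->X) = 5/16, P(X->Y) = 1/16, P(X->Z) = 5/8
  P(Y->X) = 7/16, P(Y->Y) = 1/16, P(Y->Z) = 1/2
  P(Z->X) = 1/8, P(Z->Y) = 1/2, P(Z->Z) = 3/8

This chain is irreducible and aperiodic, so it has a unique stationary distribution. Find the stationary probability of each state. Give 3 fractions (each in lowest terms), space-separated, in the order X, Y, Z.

Answer: 43/167 45/167 79/167

Derivation:
The stationary distribution satisfies pi = pi * P, i.e.:
  pi_X = 5/16*pi_X + 7/16*pi_Y + 1/8*pi_Z
  pi_Y = 1/16*pi_X + 1/16*pi_Y + 1/2*pi_Z
  pi_Z = 5/8*pi_X + 1/2*pi_Y + 3/8*pi_Z
with normalization: pi_X + pi_Y + pi_Z = 1.

Using the first 2 balance equations plus normalization, the linear system A*pi = b is:
  [-11/16, 7/16, 1/8] . pi = 0
  [1/16, -15/16, 1/2] . pi = 0
  [1, 1, 1] . pi = 1

Solving yields:
  pi_X = 43/167
  pi_Y = 45/167
  pi_Z = 79/167

Verification (pi * P):
  43/167*5/16 + 45/167*7/16 + 79/167*1/8 = 43/167 = pi_X  (ok)
  43/167*1/16 + 45/167*1/16 + 79/167*1/2 = 45/167 = pi_Y  (ok)
  43/167*5/8 + 45/167*1/2 + 79/167*3/8 = 79/167 = pi_Z  (ok)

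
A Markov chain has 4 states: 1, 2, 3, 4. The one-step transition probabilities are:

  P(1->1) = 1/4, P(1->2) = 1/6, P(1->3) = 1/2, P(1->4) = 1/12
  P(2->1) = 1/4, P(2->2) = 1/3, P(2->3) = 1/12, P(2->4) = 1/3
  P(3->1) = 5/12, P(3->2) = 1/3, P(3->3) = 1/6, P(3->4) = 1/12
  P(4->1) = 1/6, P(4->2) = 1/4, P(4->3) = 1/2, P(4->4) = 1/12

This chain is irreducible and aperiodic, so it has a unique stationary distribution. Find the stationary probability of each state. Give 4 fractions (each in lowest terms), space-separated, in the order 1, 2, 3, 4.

Answer: 569/1992 68/249 577/1992 151/996

Derivation:
The stationary distribution satisfies pi = pi * P, i.e.:
  pi_1 = 1/4*pi_1 + 1/4*pi_2 + 5/12*pi_3 + 1/6*pi_4
  pi_2 = 1/6*pi_1 + 1/3*pi_2 + 1/3*pi_3 + 1/4*pi_4
  pi_3 = 1/2*pi_1 + 1/12*pi_2 + 1/6*pi_3 + 1/2*pi_4
  pi_4 = 1/12*pi_1 + 1/3*pi_2 + 1/12*pi_3 + 1/12*pi_4
with normalization: pi_1 + pi_2 + pi_3 + pi_4 = 1.

Using the first 3 balance equations plus normalization, the linear system A*pi = b is:
  [-3/4, 1/4, 5/12, 1/6] . pi = 0
  [1/6, -2/3, 1/3, 1/4] . pi = 0
  [1/2, 1/12, -5/6, 1/2] . pi = 0
  [1, 1, 1, 1] . pi = 1

Solving yields:
  pi_1 = 569/1992
  pi_2 = 68/249
  pi_3 = 577/1992
  pi_4 = 151/996

Verification (pi * P):
  569/1992*1/4 + 68/249*1/4 + 577/1992*5/12 + 151/996*1/6 = 569/1992 = pi_1  (ok)
  569/1992*1/6 + 68/249*1/3 + 577/1992*1/3 + 151/996*1/4 = 68/249 = pi_2  (ok)
  569/1992*1/2 + 68/249*1/12 + 577/1992*1/6 + 151/996*1/2 = 577/1992 = pi_3  (ok)
  569/1992*1/12 + 68/249*1/3 + 577/1992*1/12 + 151/996*1/12 = 151/996 = pi_4  (ok)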